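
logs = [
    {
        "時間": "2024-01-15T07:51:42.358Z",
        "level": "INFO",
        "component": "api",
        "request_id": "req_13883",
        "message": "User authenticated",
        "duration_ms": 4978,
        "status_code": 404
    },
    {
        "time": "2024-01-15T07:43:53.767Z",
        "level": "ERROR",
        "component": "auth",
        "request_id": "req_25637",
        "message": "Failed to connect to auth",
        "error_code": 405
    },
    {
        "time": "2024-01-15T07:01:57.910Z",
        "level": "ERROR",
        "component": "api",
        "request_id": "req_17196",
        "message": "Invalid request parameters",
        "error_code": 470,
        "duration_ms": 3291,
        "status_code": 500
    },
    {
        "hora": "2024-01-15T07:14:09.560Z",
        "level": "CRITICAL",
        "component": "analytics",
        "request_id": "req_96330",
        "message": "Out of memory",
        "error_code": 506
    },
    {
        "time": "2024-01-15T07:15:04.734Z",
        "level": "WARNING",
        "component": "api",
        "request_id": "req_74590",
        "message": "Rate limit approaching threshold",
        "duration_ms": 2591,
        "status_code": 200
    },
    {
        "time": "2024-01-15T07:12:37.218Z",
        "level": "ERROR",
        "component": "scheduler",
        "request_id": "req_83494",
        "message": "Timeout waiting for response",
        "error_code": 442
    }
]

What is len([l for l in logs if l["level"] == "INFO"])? 1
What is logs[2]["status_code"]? 500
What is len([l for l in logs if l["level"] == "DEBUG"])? 0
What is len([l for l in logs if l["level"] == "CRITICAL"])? 1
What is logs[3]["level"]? "CRITICAL"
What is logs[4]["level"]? "WARNING"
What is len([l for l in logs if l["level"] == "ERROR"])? 3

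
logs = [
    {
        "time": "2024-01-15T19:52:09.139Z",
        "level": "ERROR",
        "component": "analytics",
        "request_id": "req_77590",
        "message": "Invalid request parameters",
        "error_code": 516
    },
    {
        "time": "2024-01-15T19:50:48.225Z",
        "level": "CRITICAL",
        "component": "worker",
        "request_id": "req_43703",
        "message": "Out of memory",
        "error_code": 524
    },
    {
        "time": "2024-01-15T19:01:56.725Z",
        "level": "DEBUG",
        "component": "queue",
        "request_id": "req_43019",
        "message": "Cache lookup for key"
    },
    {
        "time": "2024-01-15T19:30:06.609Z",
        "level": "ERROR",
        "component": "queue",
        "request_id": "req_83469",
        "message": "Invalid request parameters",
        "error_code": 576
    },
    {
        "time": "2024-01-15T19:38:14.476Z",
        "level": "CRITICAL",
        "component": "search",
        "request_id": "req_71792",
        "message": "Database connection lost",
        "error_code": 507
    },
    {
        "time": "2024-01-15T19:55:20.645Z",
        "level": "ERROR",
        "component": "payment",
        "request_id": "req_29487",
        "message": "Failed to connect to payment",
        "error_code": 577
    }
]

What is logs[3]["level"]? "ERROR"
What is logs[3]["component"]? "queue"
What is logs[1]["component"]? "worker"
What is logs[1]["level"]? "CRITICAL"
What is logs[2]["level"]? "DEBUG"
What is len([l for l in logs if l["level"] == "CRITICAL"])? 2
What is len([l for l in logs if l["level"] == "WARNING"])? 0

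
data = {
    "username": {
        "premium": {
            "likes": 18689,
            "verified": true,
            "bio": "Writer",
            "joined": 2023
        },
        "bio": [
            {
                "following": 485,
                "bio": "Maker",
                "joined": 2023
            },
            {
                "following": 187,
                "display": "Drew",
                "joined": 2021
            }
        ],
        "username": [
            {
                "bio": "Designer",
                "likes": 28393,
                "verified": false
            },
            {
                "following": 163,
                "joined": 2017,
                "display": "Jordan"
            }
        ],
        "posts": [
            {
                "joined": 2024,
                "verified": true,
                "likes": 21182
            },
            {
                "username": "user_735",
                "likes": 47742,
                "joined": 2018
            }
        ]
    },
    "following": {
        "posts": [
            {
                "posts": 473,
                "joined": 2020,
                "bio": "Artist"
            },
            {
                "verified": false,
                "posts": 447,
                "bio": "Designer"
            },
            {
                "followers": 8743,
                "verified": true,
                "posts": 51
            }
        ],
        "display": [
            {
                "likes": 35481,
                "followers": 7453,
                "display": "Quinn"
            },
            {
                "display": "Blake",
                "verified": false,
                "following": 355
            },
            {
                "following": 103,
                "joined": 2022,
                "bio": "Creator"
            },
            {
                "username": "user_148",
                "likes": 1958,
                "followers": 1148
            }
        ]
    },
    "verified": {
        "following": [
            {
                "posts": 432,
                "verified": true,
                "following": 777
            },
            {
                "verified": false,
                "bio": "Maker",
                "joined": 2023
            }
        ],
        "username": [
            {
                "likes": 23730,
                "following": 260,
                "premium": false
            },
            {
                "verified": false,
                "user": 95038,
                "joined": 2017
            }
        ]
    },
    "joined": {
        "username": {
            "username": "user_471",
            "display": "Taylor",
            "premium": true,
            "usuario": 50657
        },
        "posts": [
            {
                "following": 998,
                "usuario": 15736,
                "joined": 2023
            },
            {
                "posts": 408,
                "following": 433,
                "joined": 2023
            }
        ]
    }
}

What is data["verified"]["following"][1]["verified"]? False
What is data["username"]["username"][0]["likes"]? 28393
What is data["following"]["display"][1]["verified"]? False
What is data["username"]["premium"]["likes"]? 18689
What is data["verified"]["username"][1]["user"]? 95038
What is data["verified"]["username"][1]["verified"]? False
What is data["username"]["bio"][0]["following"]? 485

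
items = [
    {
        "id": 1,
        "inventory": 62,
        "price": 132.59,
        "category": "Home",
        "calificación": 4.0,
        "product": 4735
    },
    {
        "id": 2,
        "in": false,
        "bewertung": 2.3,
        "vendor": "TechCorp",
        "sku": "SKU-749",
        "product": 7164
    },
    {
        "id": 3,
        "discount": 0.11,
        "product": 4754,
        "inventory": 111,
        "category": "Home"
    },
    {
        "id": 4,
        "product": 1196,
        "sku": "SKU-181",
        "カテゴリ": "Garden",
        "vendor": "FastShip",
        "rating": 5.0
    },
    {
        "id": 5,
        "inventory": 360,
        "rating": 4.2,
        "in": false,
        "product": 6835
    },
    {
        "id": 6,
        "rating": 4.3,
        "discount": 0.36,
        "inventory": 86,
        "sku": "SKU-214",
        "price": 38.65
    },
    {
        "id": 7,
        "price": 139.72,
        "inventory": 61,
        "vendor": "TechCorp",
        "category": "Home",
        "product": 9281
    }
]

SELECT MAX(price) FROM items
139.72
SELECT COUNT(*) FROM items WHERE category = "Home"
3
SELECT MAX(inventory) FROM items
360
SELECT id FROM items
[1, 2, 3, 4, 5, 6, 7]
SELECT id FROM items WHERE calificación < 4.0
[]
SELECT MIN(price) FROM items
38.65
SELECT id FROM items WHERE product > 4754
[2, 5, 7]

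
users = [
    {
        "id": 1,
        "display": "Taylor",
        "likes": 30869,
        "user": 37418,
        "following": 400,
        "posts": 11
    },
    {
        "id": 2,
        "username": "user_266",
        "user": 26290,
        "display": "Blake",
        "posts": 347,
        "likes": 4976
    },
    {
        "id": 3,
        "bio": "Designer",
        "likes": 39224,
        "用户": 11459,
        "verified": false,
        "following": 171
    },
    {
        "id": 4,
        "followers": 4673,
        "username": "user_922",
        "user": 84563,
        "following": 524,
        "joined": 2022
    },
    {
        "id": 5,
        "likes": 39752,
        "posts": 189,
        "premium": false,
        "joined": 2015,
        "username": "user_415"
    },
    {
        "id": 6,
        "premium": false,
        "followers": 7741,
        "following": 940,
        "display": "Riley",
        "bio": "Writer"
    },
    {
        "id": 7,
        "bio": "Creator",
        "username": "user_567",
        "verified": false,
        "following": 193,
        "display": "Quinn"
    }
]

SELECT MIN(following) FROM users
171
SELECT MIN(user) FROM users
26290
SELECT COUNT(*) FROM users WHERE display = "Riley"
1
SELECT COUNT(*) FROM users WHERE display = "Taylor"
1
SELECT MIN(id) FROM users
1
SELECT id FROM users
[1, 2, 3, 4, 5, 6, 7]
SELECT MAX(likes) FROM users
39752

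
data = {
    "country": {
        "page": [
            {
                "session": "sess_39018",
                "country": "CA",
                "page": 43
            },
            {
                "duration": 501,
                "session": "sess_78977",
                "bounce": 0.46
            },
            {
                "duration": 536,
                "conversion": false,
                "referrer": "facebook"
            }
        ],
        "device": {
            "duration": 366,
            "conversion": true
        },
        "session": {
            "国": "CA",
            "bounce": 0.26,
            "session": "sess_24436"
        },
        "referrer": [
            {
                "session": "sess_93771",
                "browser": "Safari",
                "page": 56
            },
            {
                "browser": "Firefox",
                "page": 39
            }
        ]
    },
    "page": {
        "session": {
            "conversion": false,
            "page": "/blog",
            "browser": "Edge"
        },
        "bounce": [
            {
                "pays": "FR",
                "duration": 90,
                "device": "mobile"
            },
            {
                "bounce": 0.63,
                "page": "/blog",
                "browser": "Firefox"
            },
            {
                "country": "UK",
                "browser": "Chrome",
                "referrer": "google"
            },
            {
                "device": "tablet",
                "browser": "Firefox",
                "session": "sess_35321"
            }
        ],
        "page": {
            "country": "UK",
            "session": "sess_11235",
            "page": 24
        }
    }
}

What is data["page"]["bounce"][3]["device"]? "tablet"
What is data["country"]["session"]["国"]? "CA"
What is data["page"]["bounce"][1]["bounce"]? 0.63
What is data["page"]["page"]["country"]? "UK"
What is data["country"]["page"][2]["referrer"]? "facebook"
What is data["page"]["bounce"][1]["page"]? "/blog"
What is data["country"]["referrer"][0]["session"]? "sess_93771"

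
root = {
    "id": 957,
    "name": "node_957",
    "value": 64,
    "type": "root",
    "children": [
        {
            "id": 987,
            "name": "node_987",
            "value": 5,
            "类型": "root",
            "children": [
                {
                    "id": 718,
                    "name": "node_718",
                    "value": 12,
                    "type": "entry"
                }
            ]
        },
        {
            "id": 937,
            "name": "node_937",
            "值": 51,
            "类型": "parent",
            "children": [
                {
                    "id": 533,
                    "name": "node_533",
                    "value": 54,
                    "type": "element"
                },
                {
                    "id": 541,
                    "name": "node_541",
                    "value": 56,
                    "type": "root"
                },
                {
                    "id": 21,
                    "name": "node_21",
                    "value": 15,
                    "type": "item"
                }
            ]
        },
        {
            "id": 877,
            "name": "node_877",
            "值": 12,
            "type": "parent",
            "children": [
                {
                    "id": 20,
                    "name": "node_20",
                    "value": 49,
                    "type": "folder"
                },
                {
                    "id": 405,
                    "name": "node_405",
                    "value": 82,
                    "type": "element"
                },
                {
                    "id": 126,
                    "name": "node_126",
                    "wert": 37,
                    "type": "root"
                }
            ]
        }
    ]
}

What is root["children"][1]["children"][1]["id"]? 541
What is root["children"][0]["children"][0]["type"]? "entry"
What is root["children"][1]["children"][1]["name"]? "node_541"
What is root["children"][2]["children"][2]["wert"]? 37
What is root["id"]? 957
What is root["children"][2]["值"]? 12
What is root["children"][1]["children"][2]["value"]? 15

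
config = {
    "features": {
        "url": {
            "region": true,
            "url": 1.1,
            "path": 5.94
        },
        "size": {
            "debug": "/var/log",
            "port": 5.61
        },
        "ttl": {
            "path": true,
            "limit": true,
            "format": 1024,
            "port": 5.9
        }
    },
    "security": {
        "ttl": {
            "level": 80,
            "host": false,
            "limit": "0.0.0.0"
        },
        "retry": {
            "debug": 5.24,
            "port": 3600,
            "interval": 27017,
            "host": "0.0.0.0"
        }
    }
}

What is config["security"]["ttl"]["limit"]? "0.0.0.0"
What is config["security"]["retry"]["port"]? 3600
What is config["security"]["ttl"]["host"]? False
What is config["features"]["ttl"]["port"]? 5.9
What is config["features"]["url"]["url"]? 1.1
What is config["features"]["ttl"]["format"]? 1024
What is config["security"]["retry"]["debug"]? 5.24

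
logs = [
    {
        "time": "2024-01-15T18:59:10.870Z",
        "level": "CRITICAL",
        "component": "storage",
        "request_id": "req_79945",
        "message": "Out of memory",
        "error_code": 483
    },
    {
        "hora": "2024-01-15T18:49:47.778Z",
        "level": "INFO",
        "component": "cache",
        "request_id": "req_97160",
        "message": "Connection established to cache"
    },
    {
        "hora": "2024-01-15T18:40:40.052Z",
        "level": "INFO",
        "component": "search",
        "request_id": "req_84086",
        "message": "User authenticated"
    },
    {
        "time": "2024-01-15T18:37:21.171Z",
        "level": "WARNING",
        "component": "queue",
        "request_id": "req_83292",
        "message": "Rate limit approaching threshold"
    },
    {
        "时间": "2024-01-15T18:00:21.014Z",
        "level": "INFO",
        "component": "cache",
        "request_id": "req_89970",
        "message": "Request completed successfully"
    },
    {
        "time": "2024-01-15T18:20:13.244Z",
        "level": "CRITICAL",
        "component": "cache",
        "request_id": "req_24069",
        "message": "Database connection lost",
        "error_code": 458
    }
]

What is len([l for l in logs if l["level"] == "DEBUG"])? 0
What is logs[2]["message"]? "User authenticated"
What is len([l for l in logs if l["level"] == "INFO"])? 3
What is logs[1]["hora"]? "2024-01-15T18:49:47.778Z"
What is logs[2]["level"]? "INFO"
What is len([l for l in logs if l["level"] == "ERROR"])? 0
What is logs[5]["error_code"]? 458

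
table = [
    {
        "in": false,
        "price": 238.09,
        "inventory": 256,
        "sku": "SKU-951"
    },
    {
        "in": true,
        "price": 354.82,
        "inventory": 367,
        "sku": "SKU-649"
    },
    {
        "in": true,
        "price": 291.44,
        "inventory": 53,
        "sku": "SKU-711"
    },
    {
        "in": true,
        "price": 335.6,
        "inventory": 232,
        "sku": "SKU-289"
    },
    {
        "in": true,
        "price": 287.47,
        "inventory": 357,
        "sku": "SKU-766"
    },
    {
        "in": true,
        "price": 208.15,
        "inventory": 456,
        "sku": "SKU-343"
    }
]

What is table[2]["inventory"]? 53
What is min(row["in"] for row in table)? False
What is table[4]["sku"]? "SKU-766"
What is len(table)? 6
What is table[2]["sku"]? "SKU-711"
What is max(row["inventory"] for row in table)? 456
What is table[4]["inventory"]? 357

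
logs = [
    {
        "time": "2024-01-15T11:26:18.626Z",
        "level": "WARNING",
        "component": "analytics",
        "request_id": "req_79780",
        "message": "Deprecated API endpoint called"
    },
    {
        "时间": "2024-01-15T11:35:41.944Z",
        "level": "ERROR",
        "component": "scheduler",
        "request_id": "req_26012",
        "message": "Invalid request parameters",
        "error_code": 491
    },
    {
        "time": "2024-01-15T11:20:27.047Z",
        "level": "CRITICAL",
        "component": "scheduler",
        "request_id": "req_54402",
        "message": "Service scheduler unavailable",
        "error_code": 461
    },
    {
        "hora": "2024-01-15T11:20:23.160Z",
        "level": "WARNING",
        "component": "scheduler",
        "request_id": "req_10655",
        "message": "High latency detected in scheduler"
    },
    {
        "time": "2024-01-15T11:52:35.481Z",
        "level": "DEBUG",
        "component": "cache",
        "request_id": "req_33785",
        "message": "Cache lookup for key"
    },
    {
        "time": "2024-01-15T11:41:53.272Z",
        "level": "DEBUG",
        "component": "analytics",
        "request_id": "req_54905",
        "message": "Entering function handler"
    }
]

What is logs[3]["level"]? "WARNING"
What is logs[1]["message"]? "Invalid request parameters"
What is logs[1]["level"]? "ERROR"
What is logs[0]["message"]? "Deprecated API endpoint called"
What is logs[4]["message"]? "Cache lookup for key"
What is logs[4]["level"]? "DEBUG"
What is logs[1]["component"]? "scheduler"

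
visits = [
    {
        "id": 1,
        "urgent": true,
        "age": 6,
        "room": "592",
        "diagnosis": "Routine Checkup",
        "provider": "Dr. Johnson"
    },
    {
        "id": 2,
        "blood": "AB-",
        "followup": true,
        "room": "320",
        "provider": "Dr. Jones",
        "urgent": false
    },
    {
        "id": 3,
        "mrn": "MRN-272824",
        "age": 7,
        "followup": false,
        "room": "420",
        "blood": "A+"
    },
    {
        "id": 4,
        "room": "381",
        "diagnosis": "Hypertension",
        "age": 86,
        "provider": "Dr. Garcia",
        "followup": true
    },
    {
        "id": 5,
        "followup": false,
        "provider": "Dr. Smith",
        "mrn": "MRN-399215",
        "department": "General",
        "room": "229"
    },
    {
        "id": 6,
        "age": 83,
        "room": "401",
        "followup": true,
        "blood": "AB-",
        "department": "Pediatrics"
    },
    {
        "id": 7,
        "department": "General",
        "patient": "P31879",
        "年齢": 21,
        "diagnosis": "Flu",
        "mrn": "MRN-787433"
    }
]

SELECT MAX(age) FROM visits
86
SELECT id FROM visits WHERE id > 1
[2, 3, 4, 5, 6, 7]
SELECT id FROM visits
[1, 2, 3, 4, 5, 6, 7]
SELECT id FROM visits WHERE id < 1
[]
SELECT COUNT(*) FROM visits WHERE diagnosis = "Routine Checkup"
1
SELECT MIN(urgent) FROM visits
False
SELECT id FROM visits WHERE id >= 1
[1, 2, 3, 4, 5, 6, 7]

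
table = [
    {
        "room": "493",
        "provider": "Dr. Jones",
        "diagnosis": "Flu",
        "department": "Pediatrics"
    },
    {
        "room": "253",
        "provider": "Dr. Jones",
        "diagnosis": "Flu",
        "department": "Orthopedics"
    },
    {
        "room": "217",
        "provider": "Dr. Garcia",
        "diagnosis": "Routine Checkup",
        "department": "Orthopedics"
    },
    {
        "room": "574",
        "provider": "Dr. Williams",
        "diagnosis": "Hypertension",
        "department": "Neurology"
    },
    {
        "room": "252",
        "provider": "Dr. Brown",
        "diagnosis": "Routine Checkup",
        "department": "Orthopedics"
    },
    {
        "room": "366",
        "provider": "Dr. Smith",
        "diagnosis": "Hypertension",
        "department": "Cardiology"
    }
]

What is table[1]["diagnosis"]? "Flu"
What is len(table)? 6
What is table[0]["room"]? "493"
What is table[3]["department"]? "Neurology"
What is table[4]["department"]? "Orthopedics"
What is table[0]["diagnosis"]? "Flu"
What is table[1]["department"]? "Orthopedics"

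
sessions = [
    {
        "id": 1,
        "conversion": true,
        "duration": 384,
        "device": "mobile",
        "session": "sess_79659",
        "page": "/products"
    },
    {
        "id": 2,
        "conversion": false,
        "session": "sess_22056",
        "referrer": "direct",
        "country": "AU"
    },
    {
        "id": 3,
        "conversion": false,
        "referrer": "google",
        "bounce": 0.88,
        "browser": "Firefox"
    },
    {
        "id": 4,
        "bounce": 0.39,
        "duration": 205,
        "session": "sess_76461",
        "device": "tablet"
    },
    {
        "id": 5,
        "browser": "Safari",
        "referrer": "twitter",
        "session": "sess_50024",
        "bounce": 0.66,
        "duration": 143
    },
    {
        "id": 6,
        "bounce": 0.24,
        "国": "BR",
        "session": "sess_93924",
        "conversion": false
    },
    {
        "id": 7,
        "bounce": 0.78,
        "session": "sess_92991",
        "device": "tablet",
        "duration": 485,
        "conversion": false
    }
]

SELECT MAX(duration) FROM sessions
485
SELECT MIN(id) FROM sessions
1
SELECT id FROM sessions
[1, 2, 3, 4, 5, 6, 7]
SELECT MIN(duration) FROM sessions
143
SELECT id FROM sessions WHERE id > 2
[3, 4, 5, 6, 7]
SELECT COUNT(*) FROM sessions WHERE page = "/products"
1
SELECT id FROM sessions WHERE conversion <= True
[1, 2, 3, 6, 7]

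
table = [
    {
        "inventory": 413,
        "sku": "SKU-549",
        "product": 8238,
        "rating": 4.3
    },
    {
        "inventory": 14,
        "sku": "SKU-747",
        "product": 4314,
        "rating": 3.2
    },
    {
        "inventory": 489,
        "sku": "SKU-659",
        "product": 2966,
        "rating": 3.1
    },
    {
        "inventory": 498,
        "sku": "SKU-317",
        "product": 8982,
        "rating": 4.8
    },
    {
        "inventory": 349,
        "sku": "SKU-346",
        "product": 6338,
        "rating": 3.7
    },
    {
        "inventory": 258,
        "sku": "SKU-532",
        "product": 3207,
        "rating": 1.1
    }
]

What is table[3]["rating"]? 4.8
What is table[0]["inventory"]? 413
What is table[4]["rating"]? 3.7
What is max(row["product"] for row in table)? 8982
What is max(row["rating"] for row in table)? 4.8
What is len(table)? 6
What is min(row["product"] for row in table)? 2966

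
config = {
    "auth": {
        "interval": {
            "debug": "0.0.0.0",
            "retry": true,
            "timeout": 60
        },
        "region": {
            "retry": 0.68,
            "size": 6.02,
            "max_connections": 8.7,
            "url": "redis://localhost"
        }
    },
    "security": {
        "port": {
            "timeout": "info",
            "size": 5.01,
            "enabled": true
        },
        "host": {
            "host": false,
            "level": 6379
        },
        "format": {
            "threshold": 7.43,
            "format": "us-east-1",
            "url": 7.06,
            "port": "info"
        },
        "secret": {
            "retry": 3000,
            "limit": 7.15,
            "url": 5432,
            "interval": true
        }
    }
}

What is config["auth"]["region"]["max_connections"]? 8.7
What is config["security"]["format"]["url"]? 7.06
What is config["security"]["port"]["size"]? 5.01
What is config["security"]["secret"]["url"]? 5432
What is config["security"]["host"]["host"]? False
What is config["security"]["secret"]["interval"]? True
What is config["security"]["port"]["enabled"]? True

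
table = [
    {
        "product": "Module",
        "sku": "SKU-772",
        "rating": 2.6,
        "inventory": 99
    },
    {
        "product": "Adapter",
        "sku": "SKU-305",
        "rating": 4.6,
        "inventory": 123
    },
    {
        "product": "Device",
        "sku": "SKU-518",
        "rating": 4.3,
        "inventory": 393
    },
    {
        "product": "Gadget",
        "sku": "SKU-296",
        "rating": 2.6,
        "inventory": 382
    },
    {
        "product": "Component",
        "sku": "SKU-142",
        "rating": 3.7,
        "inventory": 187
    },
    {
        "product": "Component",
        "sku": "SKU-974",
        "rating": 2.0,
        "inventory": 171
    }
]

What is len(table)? 6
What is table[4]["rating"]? 3.7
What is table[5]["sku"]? "SKU-974"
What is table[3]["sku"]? "SKU-296"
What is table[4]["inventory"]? 187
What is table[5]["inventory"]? 171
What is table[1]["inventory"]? 123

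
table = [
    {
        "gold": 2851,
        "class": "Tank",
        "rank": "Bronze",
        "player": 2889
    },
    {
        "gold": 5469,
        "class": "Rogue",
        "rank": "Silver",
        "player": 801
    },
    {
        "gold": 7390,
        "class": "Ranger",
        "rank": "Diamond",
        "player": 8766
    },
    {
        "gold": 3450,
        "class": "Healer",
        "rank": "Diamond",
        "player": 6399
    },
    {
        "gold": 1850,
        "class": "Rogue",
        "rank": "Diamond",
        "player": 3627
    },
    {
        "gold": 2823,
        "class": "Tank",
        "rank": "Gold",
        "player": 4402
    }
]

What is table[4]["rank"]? "Diamond"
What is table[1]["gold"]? 5469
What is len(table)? 6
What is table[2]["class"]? "Ranger"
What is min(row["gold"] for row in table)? 1850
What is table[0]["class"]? "Tank"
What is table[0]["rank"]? "Bronze"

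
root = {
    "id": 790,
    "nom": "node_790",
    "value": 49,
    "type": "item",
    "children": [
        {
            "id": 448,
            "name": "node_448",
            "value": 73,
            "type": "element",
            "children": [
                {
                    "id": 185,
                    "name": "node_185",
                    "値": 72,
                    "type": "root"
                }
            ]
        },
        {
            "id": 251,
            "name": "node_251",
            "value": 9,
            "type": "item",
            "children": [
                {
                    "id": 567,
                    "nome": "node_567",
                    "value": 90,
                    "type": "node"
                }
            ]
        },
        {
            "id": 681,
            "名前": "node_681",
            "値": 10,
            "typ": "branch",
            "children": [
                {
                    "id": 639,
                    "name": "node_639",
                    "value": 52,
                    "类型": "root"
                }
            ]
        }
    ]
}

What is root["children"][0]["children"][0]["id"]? 185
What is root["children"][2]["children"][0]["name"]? "node_639"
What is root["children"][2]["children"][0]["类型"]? "root"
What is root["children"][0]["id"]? 448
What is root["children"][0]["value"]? 73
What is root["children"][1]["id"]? 251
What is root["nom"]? "node_790"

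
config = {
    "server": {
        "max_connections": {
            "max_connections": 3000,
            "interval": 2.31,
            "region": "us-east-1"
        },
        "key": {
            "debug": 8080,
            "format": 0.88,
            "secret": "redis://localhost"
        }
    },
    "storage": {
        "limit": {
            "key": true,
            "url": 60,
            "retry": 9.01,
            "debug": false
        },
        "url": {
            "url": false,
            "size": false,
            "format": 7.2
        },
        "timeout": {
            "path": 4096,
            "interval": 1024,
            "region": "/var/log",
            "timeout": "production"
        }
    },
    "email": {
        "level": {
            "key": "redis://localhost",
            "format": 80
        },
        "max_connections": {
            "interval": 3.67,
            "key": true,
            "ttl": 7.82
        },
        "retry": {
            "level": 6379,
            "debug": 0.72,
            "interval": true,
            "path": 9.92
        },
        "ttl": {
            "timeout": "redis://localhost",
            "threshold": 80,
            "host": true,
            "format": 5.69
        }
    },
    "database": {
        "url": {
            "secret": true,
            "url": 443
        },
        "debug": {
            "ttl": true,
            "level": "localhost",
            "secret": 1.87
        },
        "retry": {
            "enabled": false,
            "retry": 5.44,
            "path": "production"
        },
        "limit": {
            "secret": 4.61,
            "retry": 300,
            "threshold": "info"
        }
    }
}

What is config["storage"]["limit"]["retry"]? 9.01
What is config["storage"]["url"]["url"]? False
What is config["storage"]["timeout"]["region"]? "/var/log"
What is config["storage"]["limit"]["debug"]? False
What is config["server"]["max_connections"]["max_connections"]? 3000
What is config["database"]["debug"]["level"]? "localhost"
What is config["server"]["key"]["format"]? 0.88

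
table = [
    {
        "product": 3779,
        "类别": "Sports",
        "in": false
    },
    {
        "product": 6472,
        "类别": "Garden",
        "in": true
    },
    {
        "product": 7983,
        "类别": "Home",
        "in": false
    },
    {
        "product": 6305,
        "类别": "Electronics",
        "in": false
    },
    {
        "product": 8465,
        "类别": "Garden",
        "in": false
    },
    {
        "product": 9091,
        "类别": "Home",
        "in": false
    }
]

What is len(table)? 6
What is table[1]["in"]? True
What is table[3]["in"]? False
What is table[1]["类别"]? "Garden"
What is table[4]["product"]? 8465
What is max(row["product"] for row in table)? 9091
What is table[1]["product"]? 6472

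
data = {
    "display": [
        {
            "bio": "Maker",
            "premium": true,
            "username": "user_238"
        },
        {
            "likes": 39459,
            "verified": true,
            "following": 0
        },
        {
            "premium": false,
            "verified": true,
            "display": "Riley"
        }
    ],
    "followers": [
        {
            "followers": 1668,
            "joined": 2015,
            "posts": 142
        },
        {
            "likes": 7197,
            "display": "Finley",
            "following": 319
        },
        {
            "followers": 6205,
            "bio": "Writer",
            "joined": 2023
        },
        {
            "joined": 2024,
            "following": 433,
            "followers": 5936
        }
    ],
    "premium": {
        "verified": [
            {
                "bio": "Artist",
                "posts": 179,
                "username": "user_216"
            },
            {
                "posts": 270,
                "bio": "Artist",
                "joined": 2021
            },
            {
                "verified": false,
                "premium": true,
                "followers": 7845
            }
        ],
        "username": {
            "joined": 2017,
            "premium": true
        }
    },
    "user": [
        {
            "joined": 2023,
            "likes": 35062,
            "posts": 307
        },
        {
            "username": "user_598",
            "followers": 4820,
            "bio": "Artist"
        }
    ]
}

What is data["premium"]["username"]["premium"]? True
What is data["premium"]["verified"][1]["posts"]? 270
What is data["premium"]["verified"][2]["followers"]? 7845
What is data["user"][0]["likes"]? 35062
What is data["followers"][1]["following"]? 319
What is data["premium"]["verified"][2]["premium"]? True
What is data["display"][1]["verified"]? True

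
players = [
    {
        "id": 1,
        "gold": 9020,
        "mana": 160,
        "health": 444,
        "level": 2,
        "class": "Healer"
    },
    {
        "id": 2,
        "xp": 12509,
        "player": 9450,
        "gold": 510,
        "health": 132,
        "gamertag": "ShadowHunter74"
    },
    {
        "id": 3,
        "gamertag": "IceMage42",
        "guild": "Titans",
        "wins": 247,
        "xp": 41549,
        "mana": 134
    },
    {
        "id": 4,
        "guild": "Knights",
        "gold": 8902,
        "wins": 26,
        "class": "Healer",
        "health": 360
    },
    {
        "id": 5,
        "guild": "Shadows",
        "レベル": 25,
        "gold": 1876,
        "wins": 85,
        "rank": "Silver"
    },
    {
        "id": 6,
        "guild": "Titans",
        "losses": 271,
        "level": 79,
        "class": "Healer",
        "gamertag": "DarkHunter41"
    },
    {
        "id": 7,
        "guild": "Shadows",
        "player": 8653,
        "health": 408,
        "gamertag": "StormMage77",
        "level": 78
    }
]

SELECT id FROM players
[1, 2, 3, 4, 5, 6, 7]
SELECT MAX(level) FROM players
79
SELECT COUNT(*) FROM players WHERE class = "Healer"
3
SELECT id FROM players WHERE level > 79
[]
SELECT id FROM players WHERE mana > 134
[1]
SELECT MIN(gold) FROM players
510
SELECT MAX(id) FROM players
7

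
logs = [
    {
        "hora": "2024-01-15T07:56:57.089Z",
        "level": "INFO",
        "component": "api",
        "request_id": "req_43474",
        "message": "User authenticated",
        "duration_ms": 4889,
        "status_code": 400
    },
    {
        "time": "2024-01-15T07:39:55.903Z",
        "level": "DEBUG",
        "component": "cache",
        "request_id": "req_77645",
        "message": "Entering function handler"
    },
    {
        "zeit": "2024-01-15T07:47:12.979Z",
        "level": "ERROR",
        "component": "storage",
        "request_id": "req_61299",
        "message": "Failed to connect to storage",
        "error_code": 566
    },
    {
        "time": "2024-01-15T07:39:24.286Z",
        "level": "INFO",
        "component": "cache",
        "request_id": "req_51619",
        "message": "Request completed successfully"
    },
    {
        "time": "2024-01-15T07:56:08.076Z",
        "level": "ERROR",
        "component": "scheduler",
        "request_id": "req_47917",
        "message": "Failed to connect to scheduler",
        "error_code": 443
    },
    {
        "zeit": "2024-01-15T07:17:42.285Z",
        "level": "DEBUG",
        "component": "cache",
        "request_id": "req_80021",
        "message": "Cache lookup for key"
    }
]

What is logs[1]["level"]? "DEBUG"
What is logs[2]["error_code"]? 566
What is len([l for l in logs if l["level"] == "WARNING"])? 0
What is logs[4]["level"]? "ERROR"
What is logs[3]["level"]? "INFO"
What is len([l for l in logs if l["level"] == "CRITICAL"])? 0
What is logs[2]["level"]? "ERROR"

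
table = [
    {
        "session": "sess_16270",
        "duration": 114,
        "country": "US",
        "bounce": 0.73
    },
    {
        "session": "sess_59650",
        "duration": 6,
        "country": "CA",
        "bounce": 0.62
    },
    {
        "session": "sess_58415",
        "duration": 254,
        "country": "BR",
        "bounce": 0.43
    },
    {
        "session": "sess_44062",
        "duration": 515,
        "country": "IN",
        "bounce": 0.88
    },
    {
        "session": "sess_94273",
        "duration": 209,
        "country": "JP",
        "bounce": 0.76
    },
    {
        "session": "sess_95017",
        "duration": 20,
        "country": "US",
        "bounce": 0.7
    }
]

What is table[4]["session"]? "sess_94273"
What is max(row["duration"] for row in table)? 515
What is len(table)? 6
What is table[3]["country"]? "IN"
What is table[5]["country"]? "US"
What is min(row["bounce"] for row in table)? 0.43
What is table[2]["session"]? "sess_58415"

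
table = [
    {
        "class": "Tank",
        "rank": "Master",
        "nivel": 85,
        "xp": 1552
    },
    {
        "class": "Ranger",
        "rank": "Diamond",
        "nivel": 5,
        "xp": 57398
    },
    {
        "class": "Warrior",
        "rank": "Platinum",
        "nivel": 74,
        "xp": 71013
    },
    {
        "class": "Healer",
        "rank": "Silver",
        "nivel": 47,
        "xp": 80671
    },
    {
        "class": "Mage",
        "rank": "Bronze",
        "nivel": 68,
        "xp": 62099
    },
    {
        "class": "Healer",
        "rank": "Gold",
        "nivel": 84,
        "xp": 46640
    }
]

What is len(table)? 6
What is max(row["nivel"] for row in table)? 85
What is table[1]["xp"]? 57398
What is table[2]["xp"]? 71013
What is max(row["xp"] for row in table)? 80671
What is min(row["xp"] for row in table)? 1552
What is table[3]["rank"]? "Silver"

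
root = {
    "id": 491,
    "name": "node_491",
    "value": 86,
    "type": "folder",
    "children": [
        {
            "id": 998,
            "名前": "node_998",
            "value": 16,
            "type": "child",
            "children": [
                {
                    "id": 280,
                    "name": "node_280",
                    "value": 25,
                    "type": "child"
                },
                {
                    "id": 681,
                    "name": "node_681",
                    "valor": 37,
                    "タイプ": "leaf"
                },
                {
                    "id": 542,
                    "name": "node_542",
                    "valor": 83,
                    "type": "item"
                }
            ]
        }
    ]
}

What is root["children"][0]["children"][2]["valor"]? 83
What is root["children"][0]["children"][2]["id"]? 542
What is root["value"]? 86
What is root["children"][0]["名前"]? "node_998"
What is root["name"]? "node_491"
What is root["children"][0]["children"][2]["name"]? "node_542"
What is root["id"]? 491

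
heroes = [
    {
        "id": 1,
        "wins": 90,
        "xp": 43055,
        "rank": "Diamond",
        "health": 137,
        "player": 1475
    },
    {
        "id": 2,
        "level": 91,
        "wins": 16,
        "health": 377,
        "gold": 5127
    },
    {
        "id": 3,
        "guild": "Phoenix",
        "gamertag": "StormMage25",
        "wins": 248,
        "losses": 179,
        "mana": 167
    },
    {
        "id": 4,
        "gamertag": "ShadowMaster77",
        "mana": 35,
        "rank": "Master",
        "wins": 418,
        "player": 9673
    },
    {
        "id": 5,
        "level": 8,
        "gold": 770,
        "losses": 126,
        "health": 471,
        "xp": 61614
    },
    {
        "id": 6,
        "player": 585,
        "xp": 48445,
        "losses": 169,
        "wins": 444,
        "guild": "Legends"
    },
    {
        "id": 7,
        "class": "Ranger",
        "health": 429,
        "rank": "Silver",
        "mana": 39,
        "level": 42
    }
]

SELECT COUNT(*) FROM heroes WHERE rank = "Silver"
1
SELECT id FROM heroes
[1, 2, 3, 4, 5, 6, 7]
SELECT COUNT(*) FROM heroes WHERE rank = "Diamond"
1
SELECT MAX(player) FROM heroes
9673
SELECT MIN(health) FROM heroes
137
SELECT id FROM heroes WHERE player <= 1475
[1, 6]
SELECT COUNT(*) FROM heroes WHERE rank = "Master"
1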